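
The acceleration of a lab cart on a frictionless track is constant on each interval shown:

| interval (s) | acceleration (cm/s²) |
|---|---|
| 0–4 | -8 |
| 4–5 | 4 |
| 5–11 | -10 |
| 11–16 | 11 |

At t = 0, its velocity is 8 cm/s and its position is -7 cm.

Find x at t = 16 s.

On each constant-a segment, Δv = aΔt and Δx = v₀Δt + ½aΔt²; chain segment to segment.
0–4 s: v starts 8 cm/s; Δx = 8·4 + ½·-8·4² = -32 cm; v ends -24 cm/s.
4–5 s: v starts -24 cm/s; Δx = -24·1 + ½·4·1² = -22 cm; v ends -20 cm/s.
5–11 s: v starts -20 cm/s; Δx = -20·6 + ½·-10·6² = -300 cm; v ends -80 cm/s.
11–16 s: v starts -80 cm/s; Δx = -80·5 + ½·11·5² = -262.5 cm; v ends -25 cm/s.
x(16) = -7 + Σ Δx = -623.5 cm.

-623.5 cm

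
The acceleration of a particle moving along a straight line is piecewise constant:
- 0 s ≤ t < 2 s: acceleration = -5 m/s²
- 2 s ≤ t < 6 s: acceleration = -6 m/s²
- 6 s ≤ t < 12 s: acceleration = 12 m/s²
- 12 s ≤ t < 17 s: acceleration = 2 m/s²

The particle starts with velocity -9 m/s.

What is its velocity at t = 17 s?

39 m/s

Δv equals the area under the a-t graph; then v = v₀ + Δv.
0–2 s: -5 × 2 = -10 m/s
2–6 s: -6 × 4 = -24 m/s
6–12 s: 12 × 6 = 72 m/s
12–17 s: 2 × 5 = 10 m/s
Δv = 48 m/s, so v(17) = -9 + (48) = 39 m/s.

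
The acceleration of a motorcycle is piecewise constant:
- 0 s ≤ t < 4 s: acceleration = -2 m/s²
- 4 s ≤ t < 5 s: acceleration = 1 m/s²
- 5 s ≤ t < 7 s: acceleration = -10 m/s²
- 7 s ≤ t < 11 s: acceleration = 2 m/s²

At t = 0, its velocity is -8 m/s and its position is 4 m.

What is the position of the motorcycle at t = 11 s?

On each constant-a segment, Δv = aΔt and Δx = v₀Δt + ½aΔt²; chain segment to segment.
0–4 s: v starts -8 m/s; Δx = -8·4 + ½·-2·4² = -48 m; v ends -16 m/s.
4–5 s: v starts -16 m/s; Δx = -16·1 + ½·1·1² = -15.5 m; v ends -15 m/s.
5–7 s: v starts -15 m/s; Δx = -15·2 + ½·-10·2² = -50 m; v ends -35 m/s.
7–11 s: v starts -35 m/s; Δx = -35·4 + ½·2·4² = -124 m; v ends -27 m/s.
x(11) = 4 + Σ Δx = -233.5 m.

-233.5 m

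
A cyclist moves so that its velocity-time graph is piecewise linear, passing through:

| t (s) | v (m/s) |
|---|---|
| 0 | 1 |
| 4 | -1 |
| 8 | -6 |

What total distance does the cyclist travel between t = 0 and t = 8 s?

Distance (not displacement) is the total path length: add the absolute areas under v-t.
0–4 s: v = 0 at t = 2 s; triangle areas 1 + 1 = 2 m
4–8 s: |½(-1 + -6)(4)| = 14 m
Total distance = 16 m

16 m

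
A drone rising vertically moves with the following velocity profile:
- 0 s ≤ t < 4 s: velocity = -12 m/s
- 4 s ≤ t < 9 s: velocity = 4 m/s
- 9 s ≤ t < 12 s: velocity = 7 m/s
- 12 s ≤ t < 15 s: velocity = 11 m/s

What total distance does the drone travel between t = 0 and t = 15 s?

Total distance travelled is ∫|v| dt — sum the magnitudes of each area piece.
0–4 s: |-12| × 4 = 48 m
4–9 s: |4| × 5 = 20 m
9–12 s: |7| × 3 = 21 m
12–15 s: |11| × 3 = 33 m
Total distance = 122 m

122 m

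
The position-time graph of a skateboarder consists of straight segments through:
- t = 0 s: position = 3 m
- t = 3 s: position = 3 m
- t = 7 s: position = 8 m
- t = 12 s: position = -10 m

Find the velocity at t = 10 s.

Velocity is the slope of the x-t graph on 7–12 s: (-10 − 8)/(12 − 7) = -3.6 m/s.

-3.6 m/s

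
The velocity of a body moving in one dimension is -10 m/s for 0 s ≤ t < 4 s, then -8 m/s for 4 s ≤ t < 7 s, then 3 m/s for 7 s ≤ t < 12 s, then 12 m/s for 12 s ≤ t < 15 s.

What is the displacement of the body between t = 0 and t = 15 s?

-13 m

Displacement is the signed area under the v-t curve.
0–4 s: -10 × 4 = -40 m
4–7 s: -8 × 3 = -24 m
7–12 s: 3 × 5 = 15 m
12–15 s: 12 × 3 = 36 m
Net displacement = -13 m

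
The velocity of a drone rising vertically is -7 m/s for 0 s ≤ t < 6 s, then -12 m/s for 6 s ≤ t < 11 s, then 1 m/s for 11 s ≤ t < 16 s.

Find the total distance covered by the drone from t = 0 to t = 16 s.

107 m

Total distance travelled is ∫|v| dt — sum the magnitudes of each area piece.
0–6 s: |-7| × 6 = 42 m
6–11 s: |-12| × 5 = 60 m
11–16 s: |1| × 5 = 5 m
Total distance = 107 m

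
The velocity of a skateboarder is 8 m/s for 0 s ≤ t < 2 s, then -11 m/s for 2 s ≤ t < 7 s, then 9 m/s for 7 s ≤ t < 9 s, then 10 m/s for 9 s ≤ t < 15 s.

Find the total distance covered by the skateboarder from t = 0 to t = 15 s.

Total distance travelled is ∫|v| dt — sum the magnitudes of each area piece.
0–2 s: |8| × 2 = 16 m
2–7 s: |-11| × 5 = 55 m
7–9 s: |9| × 2 = 18 m
9–15 s: |10| × 6 = 60 m
Total distance = 149 m

149 m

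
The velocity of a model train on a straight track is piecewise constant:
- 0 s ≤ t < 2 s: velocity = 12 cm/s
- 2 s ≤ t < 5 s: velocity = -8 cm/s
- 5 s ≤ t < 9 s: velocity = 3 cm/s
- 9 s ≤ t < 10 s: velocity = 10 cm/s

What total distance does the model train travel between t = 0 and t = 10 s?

70 cm

Distance (not displacement) is the total path length: add the absolute areas under v-t.
0–2 s: |12| × 2 = 24 cm
2–5 s: |-8| × 3 = 24 cm
5–9 s: |3| × 4 = 12 cm
9–10 s: |10| × 1 = 10 cm
Total distance = 70 cm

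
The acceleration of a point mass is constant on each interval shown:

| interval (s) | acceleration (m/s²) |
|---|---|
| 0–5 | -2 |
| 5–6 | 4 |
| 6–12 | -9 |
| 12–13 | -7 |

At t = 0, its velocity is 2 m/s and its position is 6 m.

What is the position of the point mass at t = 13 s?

-262.5 m

On each constant-a segment, Δv = aΔt and Δx = v₀Δt + ½aΔt²; chain segment to segment.
0–5 s: v starts 2 m/s; Δx = 2·5 + ½·-2·5² = -15 m; v ends -8 m/s.
5–6 s: v starts -8 m/s; Δx = -8·1 + ½·4·1² = -6 m; v ends -4 m/s.
6–12 s: v starts -4 m/s; Δx = -4·6 + ½·-9·6² = -186 m; v ends -58 m/s.
12–13 s: v starts -58 m/s; Δx = -58·1 + ½·-7·1² = -61.5 m; v ends -65 m/s.
x(13) = 6 + Σ Δx = -262.5 m.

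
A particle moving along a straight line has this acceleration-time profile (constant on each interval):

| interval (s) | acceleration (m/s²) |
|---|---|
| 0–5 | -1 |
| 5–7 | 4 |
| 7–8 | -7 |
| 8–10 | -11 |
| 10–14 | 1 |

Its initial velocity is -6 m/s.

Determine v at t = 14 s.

-28 m/s

Δv equals the area under the a-t graph; then v = v₀ + Δv.
0–5 s: -1 × 5 = -5 m/s
5–7 s: 4 × 2 = 8 m/s
7–8 s: -7 × 1 = -7 m/s
8–10 s: -11 × 2 = -22 m/s
10–14 s: 1 × 4 = 4 m/s
Δv = -22 m/s, so v(14) = -6 + (-22) = -28 m/s.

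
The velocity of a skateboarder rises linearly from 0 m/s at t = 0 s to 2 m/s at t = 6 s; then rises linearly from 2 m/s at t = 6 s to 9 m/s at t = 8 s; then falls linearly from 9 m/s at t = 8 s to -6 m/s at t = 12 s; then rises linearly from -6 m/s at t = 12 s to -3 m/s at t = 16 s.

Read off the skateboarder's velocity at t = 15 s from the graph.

-3.75 m/s

On 12–16 s the graph is linear from -6 to -3 m/s: v(15) = -6 + (-3 − -6)·(15 − 12)/(16 − 12) = -3.75 m/s.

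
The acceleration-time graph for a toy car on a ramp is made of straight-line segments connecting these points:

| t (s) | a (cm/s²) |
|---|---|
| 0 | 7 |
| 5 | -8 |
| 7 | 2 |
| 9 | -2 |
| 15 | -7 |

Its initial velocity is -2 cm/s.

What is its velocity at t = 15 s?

Δv equals the area under the a-t graph; then v = v₀ + Δv.
0–5 s: ½(7 + -8)(5) = -2.5 cm/s
5–7 s: ½(-8 + 2)(2) = -6 cm/s
7–9 s: ½(2 + -2)(2) = 0 cm/s
9–15 s: ½(-2 + -7)(6) = -27 cm/s
Δv = -35.5 cm/s, so v(15) = -2 + (-35.5) = -37.5 cm/s.

-37.5 cm/s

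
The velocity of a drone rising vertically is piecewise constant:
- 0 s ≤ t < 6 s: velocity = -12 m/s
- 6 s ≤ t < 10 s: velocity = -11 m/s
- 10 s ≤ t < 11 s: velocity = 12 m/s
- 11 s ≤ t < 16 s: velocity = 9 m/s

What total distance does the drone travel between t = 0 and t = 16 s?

Distance (not displacement) is the total path length: add the absolute areas under v-t.
0–6 s: |-12| × 6 = 72 m
6–10 s: |-11| × 4 = 44 m
10–11 s: |12| × 1 = 12 m
11–16 s: |9| × 5 = 45 m
Total distance = 173 m

173 m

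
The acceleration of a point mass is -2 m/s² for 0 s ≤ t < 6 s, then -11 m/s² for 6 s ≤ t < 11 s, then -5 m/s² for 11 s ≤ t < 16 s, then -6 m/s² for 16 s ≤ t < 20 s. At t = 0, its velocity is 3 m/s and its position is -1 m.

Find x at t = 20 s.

-988 m

On each constant-a segment, Δv = aΔt and Δx = v₀Δt + ½aΔt²; chain segment to segment.
0–6 s: v starts 3 m/s; Δx = 3·6 + ½·-2·6² = -18 m; v ends -9 m/s.
6–11 s: v starts -9 m/s; Δx = -9·5 + ½·-11·5² = -182.5 m; v ends -64 m/s.
11–16 s: v starts -64 m/s; Δx = -64·5 + ½·-5·5² = -382.5 m; v ends -89 m/s.
16–20 s: v starts -89 m/s; Δx = -89·4 + ½·-6·4² = -404 m; v ends -113 m/s.
x(20) = -1 + Σ Δx = -988 m.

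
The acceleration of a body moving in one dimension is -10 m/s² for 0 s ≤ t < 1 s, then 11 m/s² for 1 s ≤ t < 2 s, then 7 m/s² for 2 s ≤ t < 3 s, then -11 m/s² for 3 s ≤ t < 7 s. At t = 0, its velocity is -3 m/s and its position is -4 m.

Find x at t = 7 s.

On each constant-a segment, Δv = aΔt and Δx = v₀Δt + ½aΔt²; chain segment to segment.
0–1 s: v starts -3 m/s; Δx = -3·1 + ½·-10·1² = -8 m; v ends -13 m/s.
1–2 s: v starts -13 m/s; Δx = -13·1 + ½·11·1² = -7.5 m; v ends -2 m/s.
2–3 s: v starts -2 m/s; Δx = -2·1 + ½·7·1² = 1.5 m; v ends 5 m/s.
3–7 s: v starts 5 m/s; Δx = 5·4 + ½·-11·4² = -68 m; v ends -39 m/s.
x(7) = -4 + Σ Δx = -86 m.

-86 m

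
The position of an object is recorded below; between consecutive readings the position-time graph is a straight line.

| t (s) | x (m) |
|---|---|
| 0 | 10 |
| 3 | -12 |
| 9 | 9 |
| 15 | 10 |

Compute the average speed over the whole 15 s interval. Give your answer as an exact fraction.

44/15 m/s

Average speed = (total path length)/(elapsed time); on a piecewise-linear x-t graph the path length is Σ|Δx|.
0–3 s: |Δx| = |-12 − 10| = 22 m
3–9 s: |Δx| = |9 − -12| = 21 m
9–15 s: |Δx| = |10 − 9| = 1 m
Total path = 44 m; average speed = 44/15 = 44/15 m/s.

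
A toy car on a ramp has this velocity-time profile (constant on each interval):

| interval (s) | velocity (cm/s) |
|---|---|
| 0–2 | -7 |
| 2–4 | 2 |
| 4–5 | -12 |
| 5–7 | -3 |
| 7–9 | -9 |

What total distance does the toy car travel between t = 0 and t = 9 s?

Total distance travelled is ∫|v| dt — sum the magnitudes of each area piece.
0–2 s: |-7| × 2 = 14 cm
2–4 s: |2| × 2 = 4 cm
4–5 s: |-12| × 1 = 12 cm
5–7 s: |-3| × 2 = 6 cm
7–9 s: |-9| × 2 = 18 cm
Total distance = 54 cm

54 cm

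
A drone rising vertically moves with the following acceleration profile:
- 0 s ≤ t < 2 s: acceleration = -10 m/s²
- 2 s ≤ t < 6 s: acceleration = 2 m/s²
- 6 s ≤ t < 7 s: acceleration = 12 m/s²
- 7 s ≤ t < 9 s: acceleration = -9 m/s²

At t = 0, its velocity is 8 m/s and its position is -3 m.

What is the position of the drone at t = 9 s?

On each constant-a segment, Δv = aΔt and Δx = v₀Δt + ½aΔt²; chain segment to segment.
0–2 s: v starts 8 m/s; Δx = 8·2 + ½·-10·2² = -4 m; v ends -12 m/s.
2–6 s: v starts -12 m/s; Δx = -12·4 + ½·2·4² = -32 m; v ends -4 m/s.
6–7 s: v starts -4 m/s; Δx = -4·1 + ½·12·1² = 2 m; v ends 8 m/s.
7–9 s: v starts 8 m/s; Δx = 8·2 + ½·-9·2² = -2 m; v ends -10 m/s.
x(9) = -3 + Σ Δx = -39 m.

-39 m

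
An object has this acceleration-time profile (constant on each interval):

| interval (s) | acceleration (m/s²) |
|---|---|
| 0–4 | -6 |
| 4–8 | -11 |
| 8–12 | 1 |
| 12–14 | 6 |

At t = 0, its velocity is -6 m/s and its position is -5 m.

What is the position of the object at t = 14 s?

On each constant-a segment, Δv = aΔt and Δx = v₀Δt + ½aΔt²; chain segment to segment.
0–4 s: v starts -6 m/s; Δx = -6·4 + ½·-6·4² = -72 m; v ends -30 m/s.
4–8 s: v starts -30 m/s; Δx = -30·4 + ½·-11·4² = -208 m; v ends -74 m/s.
8–12 s: v starts -74 m/s; Δx = -74·4 + ½·1·4² = -288 m; v ends -70 m/s.
12–14 s: v starts -70 m/s; Δx = -70·2 + ½·6·2² = -128 m; v ends -58 m/s.
x(14) = -5 + Σ Δx = -701 m.

-701 m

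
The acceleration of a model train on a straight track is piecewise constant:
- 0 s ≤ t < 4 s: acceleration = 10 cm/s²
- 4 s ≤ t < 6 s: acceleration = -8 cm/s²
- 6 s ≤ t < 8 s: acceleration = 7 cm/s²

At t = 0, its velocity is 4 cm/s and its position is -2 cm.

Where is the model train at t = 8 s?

236 cm

On each constant-a segment, Δv = aΔt and Δx = v₀Δt + ½aΔt²; chain segment to segment.
0–4 s: v starts 4 cm/s; Δx = 4·4 + ½·10·4² = 96 cm; v ends 44 cm/s.
4–6 s: v starts 44 cm/s; Δx = 44·2 + ½·-8·2² = 72 cm; v ends 28 cm/s.
6–8 s: v starts 28 cm/s; Δx = 28·2 + ½·7·2² = 70 cm; v ends 42 cm/s.
x(8) = -2 + Σ Δx = 236 cm.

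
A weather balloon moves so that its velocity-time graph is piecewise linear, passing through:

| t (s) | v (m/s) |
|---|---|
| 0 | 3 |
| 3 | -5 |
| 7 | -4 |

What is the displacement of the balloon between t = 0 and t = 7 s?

Net displacement equals the area under the velocity-time graph (areas below the axis count negative).
0–3 s: ½(3 + -5)(3) = -3 m
3–7 s: ½(-5 + -4)(4) = -18 m
Net displacement = -21 m

-21 m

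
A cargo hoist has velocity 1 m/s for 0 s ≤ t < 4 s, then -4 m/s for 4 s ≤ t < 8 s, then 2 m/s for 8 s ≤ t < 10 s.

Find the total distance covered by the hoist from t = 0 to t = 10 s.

Distance (not displacement) is the total path length: add the absolute areas under v-t.
0–4 s: |1| × 4 = 4 m
4–8 s: |-4| × 4 = 16 m
8–10 s: |2| × 2 = 4 m
Total distance = 24 m

24 m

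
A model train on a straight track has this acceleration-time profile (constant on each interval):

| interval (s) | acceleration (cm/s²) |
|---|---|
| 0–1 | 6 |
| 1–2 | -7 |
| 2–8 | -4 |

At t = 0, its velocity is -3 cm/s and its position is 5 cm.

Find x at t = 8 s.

-91.5 cm

On each constant-a segment, Δv = aΔt and Δx = v₀Δt + ½aΔt²; chain segment to segment.
0–1 s: v starts -3 cm/s; Δx = -3·1 + ½·6·1² = 0 cm; v ends 3 cm/s.
1–2 s: v starts 3 cm/s; Δx = 3·1 + ½·-7·1² = -0.5 cm; v ends -4 cm/s.
2–8 s: v starts -4 cm/s; Δx = -4·6 + ½·-4·6² = -96 cm; v ends -28 cm/s.
x(8) = 5 + Σ Δx = -91.5 cm.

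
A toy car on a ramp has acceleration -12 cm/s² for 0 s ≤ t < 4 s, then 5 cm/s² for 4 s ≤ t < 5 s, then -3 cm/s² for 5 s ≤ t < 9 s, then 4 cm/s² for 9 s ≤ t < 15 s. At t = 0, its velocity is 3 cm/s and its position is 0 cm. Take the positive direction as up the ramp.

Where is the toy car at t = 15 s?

-550.5 cm

On each constant-a segment, Δv = aΔt and Δx = v₀Δt + ½aΔt²; chain segment to segment.
0–4 s: v starts 3 cm/s; Δx = 3·4 + ½·-12·4² = -84 cm; v ends -45 cm/s.
4–5 s: v starts -45 cm/s; Δx = -45·1 + ½·5·1² = -42.5 cm; v ends -40 cm/s.
5–9 s: v starts -40 cm/s; Δx = -40·4 + ½·-3·4² = -184 cm; v ends -52 cm/s.
9–15 s: v starts -52 cm/s; Δx = -52·6 + ½·4·6² = -240 cm; v ends -28 cm/s.
x(15) = 0 + Σ Δx = -550.5 cm.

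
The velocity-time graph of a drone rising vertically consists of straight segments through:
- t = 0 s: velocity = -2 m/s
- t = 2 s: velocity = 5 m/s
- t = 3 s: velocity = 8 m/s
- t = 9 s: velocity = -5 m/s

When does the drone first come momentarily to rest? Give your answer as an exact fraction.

t = 4/7 s

v changes sign on 0–2 s (from -2 to 5); the graph is linear there, so v = 0 at t = 0 + (2)·(2 − 0)/(5 − -2) = 4/7 s.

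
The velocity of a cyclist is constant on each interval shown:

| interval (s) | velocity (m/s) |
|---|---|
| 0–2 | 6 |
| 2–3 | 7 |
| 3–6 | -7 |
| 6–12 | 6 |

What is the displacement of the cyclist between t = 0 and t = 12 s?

Displacement is the signed area under the v-t curve.
0–2 s: 6 × 2 = 12 m
2–3 s: 7 × 1 = 7 m
3–6 s: -7 × 3 = -21 m
6–12 s: 6 × 6 = 36 m
Net displacement = 34 m

34 m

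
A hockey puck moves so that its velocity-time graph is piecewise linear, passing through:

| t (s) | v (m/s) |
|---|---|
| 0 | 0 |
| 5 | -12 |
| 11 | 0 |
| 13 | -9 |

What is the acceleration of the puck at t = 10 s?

2 m/s²

Acceleration is the slope of the v-t graph on 5–11 s: (0 − -12)/(11 − 5) = 2 m/s².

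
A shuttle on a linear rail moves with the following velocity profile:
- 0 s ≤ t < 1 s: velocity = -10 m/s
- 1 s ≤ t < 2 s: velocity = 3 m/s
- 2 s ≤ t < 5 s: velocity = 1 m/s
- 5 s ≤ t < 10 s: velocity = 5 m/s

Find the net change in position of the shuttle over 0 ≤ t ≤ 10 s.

Displacement is the signed area under the v-t curve.
0–1 s: -10 × 1 = -10 m
1–2 s: 3 × 1 = 3 m
2–5 s: 1 × 3 = 3 m
5–10 s: 5 × 5 = 25 m
Net displacement = 21 m

21 m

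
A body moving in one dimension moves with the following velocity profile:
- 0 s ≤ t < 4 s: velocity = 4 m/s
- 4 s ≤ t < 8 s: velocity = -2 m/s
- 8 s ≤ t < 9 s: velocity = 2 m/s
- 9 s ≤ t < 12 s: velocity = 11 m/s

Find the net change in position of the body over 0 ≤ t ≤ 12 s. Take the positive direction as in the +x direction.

Net displacement equals the area under the velocity-time graph (areas below the axis count negative).
0–4 s: 4 × 4 = 16 m
4–8 s: -2 × 4 = -8 m
8–9 s: 2 × 1 = 2 m
9–12 s: 11 × 3 = 33 m
Net displacement = 43 m

43 m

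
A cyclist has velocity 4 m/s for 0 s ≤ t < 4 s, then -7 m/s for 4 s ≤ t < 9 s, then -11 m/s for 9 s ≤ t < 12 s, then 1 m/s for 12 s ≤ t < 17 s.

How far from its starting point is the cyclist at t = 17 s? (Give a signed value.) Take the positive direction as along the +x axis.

Net displacement equals the area under the velocity-time graph (areas below the axis count negative).
0–4 s: 4 × 4 = 16 m
4–9 s: -7 × 5 = -35 m
9–12 s: -11 × 3 = -33 m
12–17 s: 1 × 5 = 5 m
Net displacement = -47 m

-47 m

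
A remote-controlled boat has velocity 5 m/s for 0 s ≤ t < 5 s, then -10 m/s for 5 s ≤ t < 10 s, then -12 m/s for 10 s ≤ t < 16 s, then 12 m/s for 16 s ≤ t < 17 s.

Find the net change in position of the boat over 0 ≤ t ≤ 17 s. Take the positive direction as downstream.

Displacement is the signed area under the v-t curve.
0–5 s: 5 × 5 = 25 m
5–10 s: -10 × 5 = -50 m
10–16 s: -12 × 6 = -72 m
16–17 s: 12 × 1 = 12 m
Net displacement = -85 m

-85 m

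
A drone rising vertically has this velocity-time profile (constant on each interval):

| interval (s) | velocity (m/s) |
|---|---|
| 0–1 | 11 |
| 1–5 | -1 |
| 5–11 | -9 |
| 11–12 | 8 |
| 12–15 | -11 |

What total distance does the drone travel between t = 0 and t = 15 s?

Total distance travelled is ∫|v| dt — sum the magnitudes of each area piece.
0–1 s: |11| × 1 = 11 m
1–5 s: |-1| × 4 = 4 m
5–11 s: |-9| × 6 = 54 m
11–12 s: |8| × 1 = 8 m
12–15 s: |-11| × 3 = 33 m
Total distance = 110 m

110 m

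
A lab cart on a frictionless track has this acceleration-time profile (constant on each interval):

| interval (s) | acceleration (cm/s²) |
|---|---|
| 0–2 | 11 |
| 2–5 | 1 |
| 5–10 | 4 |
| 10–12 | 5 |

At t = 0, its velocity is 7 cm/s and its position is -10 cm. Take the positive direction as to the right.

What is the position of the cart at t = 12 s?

On each constant-a segment, Δv = aΔt and Δx = v₀Δt + ½aΔt²; chain segment to segment.
0–2 s: v starts 7 cm/s; Δx = 7·2 + ½·11·2² = 36 cm; v ends 29 cm/s.
2–5 s: v starts 29 cm/s; Δx = 29·3 + ½·1·3² = 91.5 cm; v ends 32 cm/s.
5–10 s: v starts 32 cm/s; Δx = 32·5 + ½·4·5² = 210 cm; v ends 52 cm/s.
10–12 s: v starts 52 cm/s; Δx = 52·2 + ½·5·2² = 114 cm; v ends 62 cm/s.
x(12) = -10 + Σ Δx = 441.5 cm.

441.5 cm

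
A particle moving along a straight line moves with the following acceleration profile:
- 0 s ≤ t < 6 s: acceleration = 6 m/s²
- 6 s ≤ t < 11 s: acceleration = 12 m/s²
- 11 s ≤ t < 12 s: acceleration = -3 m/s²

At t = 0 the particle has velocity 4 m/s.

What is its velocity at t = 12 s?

Δv equals the area under the a-t graph; then v = v₀ + Δv.
0–6 s: 6 × 6 = 36 m/s
6–11 s: 12 × 5 = 60 m/s
11–12 s: -3 × 1 = -3 m/s
Δv = 93 m/s, so v(12) = 4 + (93) = 97 m/s.

97 m/s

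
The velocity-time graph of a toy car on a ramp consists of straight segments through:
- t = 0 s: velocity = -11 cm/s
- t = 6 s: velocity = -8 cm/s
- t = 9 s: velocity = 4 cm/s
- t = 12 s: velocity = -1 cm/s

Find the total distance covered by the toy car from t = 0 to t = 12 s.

72.1 cm

Distance (not displacement) is the total path length: add the absolute areas under v-t.
0–6 s: |½(-11 + -8)(6)| = 57 cm
6–9 s: v = 0 at t = 8 s; triangle areas 8 + 2 = 10 cm
9–12 s: v = 0 at t = 11.4 s; triangle areas 4.8 + 0.3 = 5.1 cm
Total distance = 72.1 cm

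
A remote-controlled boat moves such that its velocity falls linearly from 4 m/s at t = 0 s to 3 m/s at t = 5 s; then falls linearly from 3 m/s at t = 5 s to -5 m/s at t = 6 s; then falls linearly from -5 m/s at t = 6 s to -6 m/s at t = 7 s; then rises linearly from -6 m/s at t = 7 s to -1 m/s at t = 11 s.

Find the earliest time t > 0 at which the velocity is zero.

v changes sign on 5–6 s (from 3 to -5); the graph is linear there, so v = 0 at t = 5 + (-3)·(6 − 5)/(-5 − 3) = 5.375 s.

t = 5.375 s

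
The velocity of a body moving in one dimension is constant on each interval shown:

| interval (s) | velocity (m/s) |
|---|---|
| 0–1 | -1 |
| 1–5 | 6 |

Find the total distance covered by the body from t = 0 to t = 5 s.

25 m

Distance (not displacement) is the total path length: add the absolute areas under v-t.
0–1 s: |-1| × 1 = 1 m
1–5 s: |6| × 4 = 24 m
Total distance = 25 m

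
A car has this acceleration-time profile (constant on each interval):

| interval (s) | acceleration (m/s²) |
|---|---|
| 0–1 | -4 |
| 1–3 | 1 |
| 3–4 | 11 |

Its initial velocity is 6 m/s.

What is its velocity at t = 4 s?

15 m/s

Δv equals the area under the a-t graph; then v = v₀ + Δv.
0–1 s: -4 × 1 = -4 m/s
1–3 s: 1 × 2 = 2 m/s
3–4 s: 11 × 1 = 11 m/s
Δv = 9 m/s, so v(4) = 6 + (9) = 15 m/s.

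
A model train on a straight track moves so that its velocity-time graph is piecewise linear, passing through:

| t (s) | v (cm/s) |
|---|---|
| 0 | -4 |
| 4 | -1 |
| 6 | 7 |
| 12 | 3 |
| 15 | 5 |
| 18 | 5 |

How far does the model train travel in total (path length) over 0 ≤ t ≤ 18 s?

73.25 cm

Total distance travelled is ∫|v| dt — sum the magnitudes of each area piece.
0–4 s: |½(-4 + -1)(4)| = 10 cm
4–6 s: v = 0 at t = 4.25 s; triangle areas 0.125 + 6.125 = 6.25 cm
6–12 s: |½(7 + 3)(6)| = 30 cm
12–15 s: |½(3 + 5)(3)| = 12 cm
15–18 s: |5| × 3 = 15 cm
Total distance = 73.25 cm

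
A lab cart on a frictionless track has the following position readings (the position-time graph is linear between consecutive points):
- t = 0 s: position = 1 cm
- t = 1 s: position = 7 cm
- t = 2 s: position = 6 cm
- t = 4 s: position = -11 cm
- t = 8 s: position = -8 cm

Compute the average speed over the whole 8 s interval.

3.375 cm/s

Average speed = (total path length)/(elapsed time); on a piecewise-linear x-t graph the path length is Σ|Δx|.
0–1 s: |Δx| = |7 − 1| = 6 cm
1–2 s: |Δx| = |6 − 7| = 1 cm
2–4 s: |Δx| = |-11 − 6| = 17 cm
4–8 s: |Δx| = |-8 − -11| = 3 cm
Total path = 27 cm; average speed = 27/8 = 3.375 cm/s.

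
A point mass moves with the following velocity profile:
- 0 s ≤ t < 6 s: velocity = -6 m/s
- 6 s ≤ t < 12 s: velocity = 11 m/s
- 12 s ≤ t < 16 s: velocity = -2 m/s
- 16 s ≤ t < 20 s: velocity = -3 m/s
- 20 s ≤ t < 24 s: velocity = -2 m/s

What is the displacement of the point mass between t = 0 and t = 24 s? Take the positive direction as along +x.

2 m

Displacement is the signed area under the v-t curve.
0–6 s: -6 × 6 = -36 m
6–12 s: 11 × 6 = 66 m
12–16 s: -2 × 4 = -8 m
16–20 s: -3 × 4 = -12 m
20–24 s: -2 × 4 = -8 m
Net displacement = 2 m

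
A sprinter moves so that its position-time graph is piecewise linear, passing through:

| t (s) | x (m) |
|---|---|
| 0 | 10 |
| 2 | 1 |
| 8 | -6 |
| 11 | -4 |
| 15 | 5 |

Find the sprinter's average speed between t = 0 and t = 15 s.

Average speed = (total path length)/(elapsed time); on a piecewise-linear x-t graph the path length is Σ|Δx|.
0–2 s: |Δx| = |1 − 10| = 9 m
2–8 s: |Δx| = |-6 − 1| = 7 m
8–11 s: |Δx| = |-4 − -6| = 2 m
11–15 s: |Δx| = |5 − -4| = 9 m
Total path = 27 m; average speed = 27/15 = 1.8 m/s.

1.8 m/s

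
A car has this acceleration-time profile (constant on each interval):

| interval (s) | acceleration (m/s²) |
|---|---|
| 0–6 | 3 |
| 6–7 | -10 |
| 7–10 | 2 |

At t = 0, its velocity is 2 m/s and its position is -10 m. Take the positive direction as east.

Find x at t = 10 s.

On each constant-a segment, Δv = aΔt and Δx = v₀Δt + ½aΔt²; chain segment to segment.
0–6 s: v starts 2 m/s; Δx = 2·6 + ½·3·6² = 66 m; v ends 20 m/s.
6–7 s: v starts 20 m/s; Δx = 20·1 + ½·-10·1² = 15 m; v ends 10 m/s.
7–10 s: v starts 10 m/s; Δx = 10·3 + ½·2·3² = 39 m; v ends 16 m/s.
x(10) = -10 + Σ Δx = 110 m.

110 m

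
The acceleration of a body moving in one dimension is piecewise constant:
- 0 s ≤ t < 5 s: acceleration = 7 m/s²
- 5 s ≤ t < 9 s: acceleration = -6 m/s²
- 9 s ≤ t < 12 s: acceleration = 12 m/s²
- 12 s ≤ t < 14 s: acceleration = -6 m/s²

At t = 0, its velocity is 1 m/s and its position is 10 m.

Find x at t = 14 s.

372.5 m

On each constant-a segment, Δv = aΔt and Δx = v₀Δt + ½aΔt²; chain segment to segment.
0–5 s: v starts 1 m/s; Δx = 1·5 + ½·7·5² = 92.5 m; v ends 36 m/s.
5–9 s: v starts 36 m/s; Δx = 36·4 + ½·-6·4² = 96 m; v ends 12 m/s.
9–12 s: v starts 12 m/s; Δx = 12·3 + ½·12·3² = 90 m; v ends 48 m/s.
12–14 s: v starts 48 m/s; Δx = 48·2 + ½·-6·2² = 84 m; v ends 36 m/s.
x(14) = 10 + Σ Δx = 372.5 m.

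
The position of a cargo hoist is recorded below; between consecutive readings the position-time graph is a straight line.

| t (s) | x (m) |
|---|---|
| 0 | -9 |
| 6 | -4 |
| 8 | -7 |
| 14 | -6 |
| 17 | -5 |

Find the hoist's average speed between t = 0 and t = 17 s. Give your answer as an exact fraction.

Average speed = (total path length)/(elapsed time); on a piecewise-linear x-t graph the path length is Σ|Δx|.
0–6 s: |Δx| = |-4 − -9| = 5 m
6–8 s: |Δx| = |-7 − -4| = 3 m
8–14 s: |Δx| = |-6 − -7| = 1 m
14–17 s: |Δx| = |-5 − -6| = 1 m
Total path = 10 m; average speed = 10/17 = 10/17 m/s.

10/17 m/s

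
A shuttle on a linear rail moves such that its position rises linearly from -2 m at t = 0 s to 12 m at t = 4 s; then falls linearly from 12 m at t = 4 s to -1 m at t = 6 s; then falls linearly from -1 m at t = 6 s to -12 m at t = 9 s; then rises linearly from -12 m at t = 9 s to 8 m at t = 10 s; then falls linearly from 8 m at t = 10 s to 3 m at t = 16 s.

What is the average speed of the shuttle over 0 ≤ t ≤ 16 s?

Average speed = (total path length)/(elapsed time); on a piecewise-linear x-t graph the path length is Σ|Δx|.
0–4 s: |Δx| = |12 − -2| = 14 m
4–6 s: |Δx| = |-1 − 12| = 13 m
6–9 s: |Δx| = |-12 − -1| = 11 m
9–10 s: |Δx| = |8 − -12| = 20 m
10–16 s: |Δx| = |3 − 8| = 5 m
Total path = 63 m; average speed = 63/16 = 3.9375 m/s.

3.9375 m/s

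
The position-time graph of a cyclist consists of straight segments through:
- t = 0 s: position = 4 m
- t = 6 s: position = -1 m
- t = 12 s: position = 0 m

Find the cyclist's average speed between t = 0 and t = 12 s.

0.5 m/s

Average speed = (total path length)/(elapsed time); on a piecewise-linear x-t graph the path length is Σ|Δx|.
0–6 s: |Δx| = |-1 − 4| = 5 m
6–12 s: |Δx| = |0 − -1| = 1 m
Total path = 6 m; average speed = 6/12 = 0.5 m/s.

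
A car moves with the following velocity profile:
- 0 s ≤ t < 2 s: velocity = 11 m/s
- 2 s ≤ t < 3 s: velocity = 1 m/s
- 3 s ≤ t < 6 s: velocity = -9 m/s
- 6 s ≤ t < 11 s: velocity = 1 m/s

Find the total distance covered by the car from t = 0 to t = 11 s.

Total distance travelled is ∫|v| dt — sum the magnitudes of each area piece.
0–2 s: |11| × 2 = 22 m
2–3 s: |1| × 1 = 1 m
3–6 s: |-9| × 3 = 27 m
6–11 s: |1| × 5 = 5 m
Total distance = 55 m

55 m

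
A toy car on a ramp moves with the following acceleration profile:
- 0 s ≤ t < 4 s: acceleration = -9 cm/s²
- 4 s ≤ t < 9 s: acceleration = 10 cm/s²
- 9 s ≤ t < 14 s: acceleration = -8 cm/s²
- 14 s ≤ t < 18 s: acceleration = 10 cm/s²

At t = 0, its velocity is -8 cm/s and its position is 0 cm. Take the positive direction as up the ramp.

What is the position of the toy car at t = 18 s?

On each constant-a segment, Δv = aΔt and Δx = v₀Δt + ½aΔt²; chain segment to segment.
0–4 s: v starts -8 cm/s; Δx = -8·4 + ½·-9·4² = -104 cm; v ends -44 cm/s.
4–9 s: v starts -44 cm/s; Δx = -44·5 + ½·10·5² = -95 cm; v ends 6 cm/s.
9–14 s: v starts 6 cm/s; Δx = 6·5 + ½·-8·5² = -70 cm; v ends -34 cm/s.
14–18 s: v starts -34 cm/s; Δx = -34·4 + ½·10·4² = -56 cm; v ends 6 cm/s.
x(18) = 0 + Σ Δx = -325 cm.

-325 cm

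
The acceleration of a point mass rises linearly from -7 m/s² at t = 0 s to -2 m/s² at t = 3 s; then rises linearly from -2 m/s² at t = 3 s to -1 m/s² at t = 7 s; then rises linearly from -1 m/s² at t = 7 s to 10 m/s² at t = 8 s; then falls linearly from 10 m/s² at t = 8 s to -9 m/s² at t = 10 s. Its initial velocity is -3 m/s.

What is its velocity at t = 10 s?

-17 m/s

Δv equals the area under the a-t graph; then v = v₀ + Δv.
0–3 s: ½(-7 + -2)(3) = -13.5 m/s
3–7 s: ½(-2 + -1)(4) = -6 m/s
7–8 s: ½(-1 + 10)(1) = 4.5 m/s
8–10 s: ½(10 + -9)(2) = 1 m/s
Δv = -14 m/s, so v(10) = -3 + (-14) = -17 m/s.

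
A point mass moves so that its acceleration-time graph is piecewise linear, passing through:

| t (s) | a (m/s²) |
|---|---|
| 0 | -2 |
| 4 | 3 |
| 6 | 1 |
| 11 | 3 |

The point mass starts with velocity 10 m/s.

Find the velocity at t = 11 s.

Δv equals the area under the a-t graph; then v = v₀ + Δv.
0–4 s: ½(-2 + 3)(4) = 2 m/s
4–6 s: ½(3 + 1)(2) = 4 m/s
6–11 s: ½(1 + 3)(5) = 10 m/s
Δv = 16 m/s, so v(11) = 10 + (16) = 26 m/s.

26 m/s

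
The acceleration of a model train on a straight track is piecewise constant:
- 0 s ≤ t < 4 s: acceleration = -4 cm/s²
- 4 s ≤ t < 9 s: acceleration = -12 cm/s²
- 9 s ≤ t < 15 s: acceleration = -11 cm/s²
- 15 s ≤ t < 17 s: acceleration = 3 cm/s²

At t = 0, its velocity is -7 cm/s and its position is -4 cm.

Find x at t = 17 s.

-1317 cm

On each constant-a segment, Δv = aΔt and Δx = v₀Δt + ½aΔt²; chain segment to segment.
0–4 s: v starts -7 cm/s; Δx = -7·4 + ½·-4·4² = -60 cm; v ends -23 cm/s.
4–9 s: v starts -23 cm/s; Δx = -23·5 + ½·-12·5² = -265 cm; v ends -83 cm/s.
9–15 s: v starts -83 cm/s; Δx = -83·6 + ½·-11·6² = -696 cm; v ends -149 cm/s.
15–17 s: v starts -149 cm/s; Δx = -149·2 + ½·3·2² = -292 cm; v ends -143 cm/s.
x(17) = -4 + Σ Δx = -1317 cm.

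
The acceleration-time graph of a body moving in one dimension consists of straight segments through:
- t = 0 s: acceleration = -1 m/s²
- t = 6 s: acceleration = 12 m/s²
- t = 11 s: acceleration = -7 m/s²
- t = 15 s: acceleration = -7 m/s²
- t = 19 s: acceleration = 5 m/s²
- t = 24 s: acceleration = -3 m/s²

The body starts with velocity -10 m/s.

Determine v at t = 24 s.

8.5 m/s

Δv equals the area under the a-t graph; then v = v₀ + Δv.
0–6 s: ½(-1 + 12)(6) = 33 m/s
6–11 s: ½(12 + -7)(5) = 12.5 m/s
11–15 s: -7 × 4 = -28 m/s
15–19 s: ½(-7 + 5)(4) = -4 m/s
19–24 s: ½(5 + -3)(5) = 5 m/s
Δv = 18.5 m/s, so v(24) = -10 + (18.5) = 8.5 m/s.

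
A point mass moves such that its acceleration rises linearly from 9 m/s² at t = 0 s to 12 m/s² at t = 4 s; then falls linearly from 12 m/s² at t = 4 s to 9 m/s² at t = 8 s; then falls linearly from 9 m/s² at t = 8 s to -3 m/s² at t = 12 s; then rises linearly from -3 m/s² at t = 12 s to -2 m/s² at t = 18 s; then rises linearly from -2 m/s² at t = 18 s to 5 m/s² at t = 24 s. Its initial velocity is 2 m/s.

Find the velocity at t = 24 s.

Δv equals the area under the a-t graph; then v = v₀ + Δv.
0–4 s: ½(9 + 12)(4) = 42 m/s
4–8 s: ½(12 + 9)(4) = 42 m/s
8–12 s: ½(9 + -3)(4) = 12 m/s
12–18 s: ½(-3 + -2)(6) = -15 m/s
18–24 s: ½(-2 + 5)(6) = 9 m/s
Δv = 90 m/s, so v(24) = 2 + (90) = 92 m/s.

92 m/s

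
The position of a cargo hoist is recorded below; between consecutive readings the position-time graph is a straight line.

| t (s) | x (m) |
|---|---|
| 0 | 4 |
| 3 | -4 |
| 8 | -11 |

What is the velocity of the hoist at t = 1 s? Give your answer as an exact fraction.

-8/3 m/s

Velocity is the slope of the x-t graph on 0–3 s: (-4 − 4)/(3 − 0) = -8/3 m/s.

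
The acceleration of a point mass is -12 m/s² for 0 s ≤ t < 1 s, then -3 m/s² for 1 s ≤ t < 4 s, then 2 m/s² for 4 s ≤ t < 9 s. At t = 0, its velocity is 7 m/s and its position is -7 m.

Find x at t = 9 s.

-79.5 m

On each constant-a segment, Δv = aΔt and Δx = v₀Δt + ½aΔt²; chain segment to segment.
0–1 s: v starts 7 m/s; Δx = 7·1 + ½·-12·1² = 1 m; v ends -5 m/s.
1–4 s: v starts -5 m/s; Δx = -5·3 + ½·-3·3² = -28.5 m; v ends -14 m/s.
4–9 s: v starts -14 m/s; Δx = -14·5 + ½·2·5² = -45 m; v ends -4 m/s.
x(9) = -7 + Σ Δx = -79.5 m.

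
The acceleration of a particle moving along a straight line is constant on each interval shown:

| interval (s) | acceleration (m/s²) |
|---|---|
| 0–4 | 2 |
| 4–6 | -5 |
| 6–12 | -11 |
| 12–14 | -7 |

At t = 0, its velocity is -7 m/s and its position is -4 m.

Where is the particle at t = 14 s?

-440 m

On each constant-a segment, Δv = aΔt and Δx = v₀Δt + ½aΔt²; chain segment to segment.
0–4 s: v starts -7 m/s; Δx = -7·4 + ½·2·4² = -12 m; v ends 1 m/s.
4–6 s: v starts 1 m/s; Δx = 1·2 + ½·-5·2² = -8 m; v ends -9 m/s.
6–12 s: v starts -9 m/s; Δx = -9·6 + ½·-11·6² = -252 m; v ends -75 m/s.
12–14 s: v starts -75 m/s; Δx = -75·2 + ½·-7·2² = -164 m; v ends -89 m/s.
x(14) = -4 + Σ Δx = -440 m.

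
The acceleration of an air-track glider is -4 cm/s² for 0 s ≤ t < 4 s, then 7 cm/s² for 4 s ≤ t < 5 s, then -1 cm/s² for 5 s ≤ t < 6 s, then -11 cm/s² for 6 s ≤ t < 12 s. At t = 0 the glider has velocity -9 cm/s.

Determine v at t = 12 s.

-85 cm/s

Δv equals the area under the a-t graph; then v = v₀ + Δv.
0–4 s: -4 × 4 = -16 cm/s
4–5 s: 7 × 1 = 7 cm/s
5–6 s: -1 × 1 = -1 cm/s
6–12 s: -11 × 6 = -66 cm/s
Δv = -76 cm/s, so v(12) = -9 + (-76) = -85 cm/s.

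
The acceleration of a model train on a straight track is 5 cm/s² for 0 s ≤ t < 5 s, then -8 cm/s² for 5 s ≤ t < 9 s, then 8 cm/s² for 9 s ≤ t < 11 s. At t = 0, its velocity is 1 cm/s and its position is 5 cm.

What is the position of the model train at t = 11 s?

On each constant-a segment, Δv = aΔt and Δx = v₀Δt + ½aΔt²; chain segment to segment.
0–5 s: v starts 1 cm/s; Δx = 1·5 + ½·5·5² = 67.5 cm; v ends 26 cm/s.
5–9 s: v starts 26 cm/s; Δx = 26·4 + ½·-8·4² = 40 cm; v ends -6 cm/s.
9–11 s: v starts -6 cm/s; Δx = -6·2 + ½·8·2² = 4 cm; v ends 10 cm/s.
x(11) = 5 + Σ Δx = 116.5 cm.

116.5 cm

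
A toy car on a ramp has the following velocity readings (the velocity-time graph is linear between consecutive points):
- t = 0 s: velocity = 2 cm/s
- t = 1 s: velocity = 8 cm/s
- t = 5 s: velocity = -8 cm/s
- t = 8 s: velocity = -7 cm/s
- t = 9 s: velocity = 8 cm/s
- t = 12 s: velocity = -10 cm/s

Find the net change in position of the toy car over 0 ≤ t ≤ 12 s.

Net displacement equals the area under the velocity-time graph (areas below the axis count negative).
0–1 s: ½(2 + 8)(1) = 5 cm
1–5 s: ½(8 + -8)(4) = 0 cm
5–8 s: ½(-8 + -7)(3) = -22.5 cm
8–9 s: ½(-7 + 8)(1) = 0.5 cm
9–12 s: ½(8 + -10)(3) = -3 cm
Net displacement = -20 cm

-20 cm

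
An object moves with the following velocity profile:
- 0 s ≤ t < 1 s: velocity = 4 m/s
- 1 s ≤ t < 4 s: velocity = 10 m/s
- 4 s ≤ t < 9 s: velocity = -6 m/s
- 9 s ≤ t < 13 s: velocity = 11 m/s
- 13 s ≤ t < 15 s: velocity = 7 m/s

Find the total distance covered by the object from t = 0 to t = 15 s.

Distance (not displacement) is the total path length: add the absolute areas under v-t.
0–1 s: |4| × 1 = 4 m
1–4 s: |10| × 3 = 30 m
4–9 s: |-6| × 5 = 30 m
9–13 s: |11| × 4 = 44 m
13–15 s: |7| × 2 = 14 m
Total distance = 122 m

122 m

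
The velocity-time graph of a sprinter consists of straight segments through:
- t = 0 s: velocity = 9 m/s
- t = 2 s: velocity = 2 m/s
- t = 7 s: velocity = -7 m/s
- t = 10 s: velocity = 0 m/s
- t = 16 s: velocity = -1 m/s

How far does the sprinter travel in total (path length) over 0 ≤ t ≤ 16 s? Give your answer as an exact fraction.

Total distance travelled is ∫|v| dt — sum the magnitudes of each area piece.
0–2 s: |½(9 + 2)(2)| = 11 m
2–7 s: v = 0 at t = 28/9 s; triangle areas 10/9 + 245/18 = 265/18 m
7–10 s: |½(-7 + 0)(3)| = 10.5 m
10–16 s: |½(0 + -1)(6)| = 3 m
Total distance = 353/9 m

353/9 m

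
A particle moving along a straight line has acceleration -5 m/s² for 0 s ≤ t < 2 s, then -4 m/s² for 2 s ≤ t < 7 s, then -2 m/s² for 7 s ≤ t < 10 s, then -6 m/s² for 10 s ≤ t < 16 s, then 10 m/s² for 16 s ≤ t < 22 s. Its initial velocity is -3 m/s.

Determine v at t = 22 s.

-15 m/s

Δv equals the area under the a-t graph; then v = v₀ + Δv.
0–2 s: -5 × 2 = -10 m/s
2–7 s: -4 × 5 = -20 m/s
7–10 s: -2 × 3 = -6 m/s
10–16 s: -6 × 6 = -36 m/s
16–22 s: 10 × 6 = 60 m/s
Δv = -12 m/s, so v(22) = -3 + (-12) = -15 m/s.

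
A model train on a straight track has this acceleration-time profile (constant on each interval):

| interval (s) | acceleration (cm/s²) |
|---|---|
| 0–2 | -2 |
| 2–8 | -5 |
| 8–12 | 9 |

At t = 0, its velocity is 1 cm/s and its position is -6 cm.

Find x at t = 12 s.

-176 cm

On each constant-a segment, Δv = aΔt and Δx = v₀Δt + ½aΔt²; chain segment to segment.
0–2 s: v starts 1 cm/s; Δx = 1·2 + ½·-2·2² = -2 cm; v ends -3 cm/s.
2–8 s: v starts -3 cm/s; Δx = -3·6 + ½·-5·6² = -108 cm; v ends -33 cm/s.
8–12 s: v starts -33 cm/s; Δx = -33·4 + ½·9·4² = -60 cm; v ends 3 cm/s.
x(12) = -6 + Σ Δx = -176 cm.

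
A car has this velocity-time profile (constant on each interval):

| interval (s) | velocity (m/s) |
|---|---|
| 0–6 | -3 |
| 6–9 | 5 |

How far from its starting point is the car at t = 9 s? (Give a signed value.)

-3 m

Displacement is the signed area under the v-t curve.
0–6 s: -3 × 6 = -18 m
6–9 s: 5 × 3 = 15 m
Net displacement = -3 m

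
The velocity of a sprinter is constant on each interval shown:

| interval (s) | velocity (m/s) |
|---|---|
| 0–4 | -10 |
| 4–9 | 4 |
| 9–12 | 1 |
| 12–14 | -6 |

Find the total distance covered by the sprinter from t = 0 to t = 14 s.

Distance (not displacement) is the total path length: add the absolute areas under v-t.
0–4 s: |-10| × 4 = 40 m
4–9 s: |4| × 5 = 20 m
9–12 s: |1| × 3 = 3 m
12–14 s: |-6| × 2 = 12 m
Total distance = 75 m

75 m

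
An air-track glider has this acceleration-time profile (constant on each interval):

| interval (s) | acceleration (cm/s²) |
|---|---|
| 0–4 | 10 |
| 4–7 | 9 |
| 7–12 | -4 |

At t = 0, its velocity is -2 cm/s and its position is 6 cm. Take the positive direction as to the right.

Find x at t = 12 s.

On each constant-a segment, Δv = aΔt and Δx = v₀Δt + ½aΔt²; chain segment to segment.
0–4 s: v starts -2 cm/s; Δx = -2·4 + ½·10·4² = 72 cm; v ends 38 cm/s.
4–7 s: v starts 38 cm/s; Δx = 38·3 + ½·9·3² = 154.5 cm; v ends 65 cm/s.
7–12 s: v starts 65 cm/s; Δx = 65·5 + ½·-4·5² = 275 cm; v ends 45 cm/s.
x(12) = 6 + Σ Δx = 507.5 cm.

507.5 cm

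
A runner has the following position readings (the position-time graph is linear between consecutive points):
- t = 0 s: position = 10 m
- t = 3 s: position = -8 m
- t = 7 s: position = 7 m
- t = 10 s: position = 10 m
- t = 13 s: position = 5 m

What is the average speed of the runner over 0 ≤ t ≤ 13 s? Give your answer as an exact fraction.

41/13 m/s

Average speed = (total path length)/(elapsed time); on a piecewise-linear x-t graph the path length is Σ|Δx|.
0–3 s: |Δx| = |-8 − 10| = 18 m
3–7 s: |Δx| = |7 − -8| = 15 m
7–10 s: |Δx| = |10 − 7| = 3 m
10–13 s: |Δx| = |5 − 10| = 5 m
Total path = 41 m; average speed = 41/13 = 41/13 m/s.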